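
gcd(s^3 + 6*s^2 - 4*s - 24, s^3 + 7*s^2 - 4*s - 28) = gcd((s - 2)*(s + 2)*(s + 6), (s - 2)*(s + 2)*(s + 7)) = s^2 - 4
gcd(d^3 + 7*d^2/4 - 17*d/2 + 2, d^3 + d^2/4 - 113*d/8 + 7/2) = d^2 + 15*d/4 - 1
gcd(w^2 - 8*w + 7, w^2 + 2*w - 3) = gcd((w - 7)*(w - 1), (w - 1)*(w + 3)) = w - 1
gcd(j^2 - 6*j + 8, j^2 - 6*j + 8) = j^2 - 6*j + 8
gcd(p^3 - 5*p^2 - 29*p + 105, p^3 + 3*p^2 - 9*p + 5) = p + 5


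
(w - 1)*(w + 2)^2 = w^3 + 3*w^2 - 4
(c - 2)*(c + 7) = c^2 + 5*c - 14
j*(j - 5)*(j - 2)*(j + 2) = j^4 - 5*j^3 - 4*j^2 + 20*j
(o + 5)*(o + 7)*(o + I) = o^3 + 12*o^2 + I*o^2 + 35*o + 12*I*o + 35*I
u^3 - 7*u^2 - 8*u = u*(u - 8)*(u + 1)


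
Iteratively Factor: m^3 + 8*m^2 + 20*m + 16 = (m + 2)*(m^2 + 6*m + 8) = (m + 2)^2*(m + 4)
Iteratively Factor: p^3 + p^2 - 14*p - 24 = (p - 4)*(p^2 + 5*p + 6) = (p - 4)*(p + 2)*(p + 3)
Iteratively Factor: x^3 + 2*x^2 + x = (x + 1)*(x^2 + x) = (x + 1)^2*(x)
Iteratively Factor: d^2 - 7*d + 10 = (d - 5)*(d - 2)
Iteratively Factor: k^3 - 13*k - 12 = (k + 1)*(k^2 - k - 12) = (k - 4)*(k + 1)*(k + 3)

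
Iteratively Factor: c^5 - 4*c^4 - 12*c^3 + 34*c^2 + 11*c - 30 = (c - 2)*(c^4 - 2*c^3 - 16*c^2 + 2*c + 15) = (c - 5)*(c - 2)*(c^3 + 3*c^2 - c - 3) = (c - 5)*(c - 2)*(c + 3)*(c^2 - 1) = (c - 5)*(c - 2)*(c + 1)*(c + 3)*(c - 1)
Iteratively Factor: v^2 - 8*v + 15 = (v - 3)*(v - 5)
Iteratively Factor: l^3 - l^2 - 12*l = (l - 4)*(l^2 + 3*l) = (l - 4)*(l + 3)*(l)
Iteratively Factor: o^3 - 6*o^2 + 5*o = (o - 1)*(o^2 - 5*o) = (o - 5)*(o - 1)*(o)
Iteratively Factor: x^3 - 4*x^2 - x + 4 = (x + 1)*(x^2 - 5*x + 4) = (x - 1)*(x + 1)*(x - 4)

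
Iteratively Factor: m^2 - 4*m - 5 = (m + 1)*(m - 5)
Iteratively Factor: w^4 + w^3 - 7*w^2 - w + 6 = (w - 1)*(w^3 + 2*w^2 - 5*w - 6) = (w - 2)*(w - 1)*(w^2 + 4*w + 3) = (w - 2)*(w - 1)*(w + 1)*(w + 3)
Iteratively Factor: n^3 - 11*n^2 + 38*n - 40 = (n - 2)*(n^2 - 9*n + 20) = (n - 4)*(n - 2)*(n - 5)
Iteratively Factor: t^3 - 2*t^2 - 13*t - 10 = (t - 5)*(t^2 + 3*t + 2) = (t - 5)*(t + 2)*(t + 1)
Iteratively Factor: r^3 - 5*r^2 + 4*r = (r - 4)*(r^2 - r) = r*(r - 4)*(r - 1)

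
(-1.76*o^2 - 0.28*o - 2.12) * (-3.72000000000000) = 6.5472*o^2 + 1.0416*o + 7.8864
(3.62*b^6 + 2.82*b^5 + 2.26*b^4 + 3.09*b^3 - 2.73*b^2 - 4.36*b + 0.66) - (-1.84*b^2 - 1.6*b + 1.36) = 3.62*b^6 + 2.82*b^5 + 2.26*b^4 + 3.09*b^3 - 0.89*b^2 - 2.76*b - 0.7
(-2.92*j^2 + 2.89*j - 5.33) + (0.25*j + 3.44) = -2.92*j^2 + 3.14*j - 1.89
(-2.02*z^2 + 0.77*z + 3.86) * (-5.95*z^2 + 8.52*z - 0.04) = 12.019*z^4 - 21.7919*z^3 - 16.3258*z^2 + 32.8564*z - 0.1544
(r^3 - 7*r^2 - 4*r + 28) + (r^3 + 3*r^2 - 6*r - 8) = 2*r^3 - 4*r^2 - 10*r + 20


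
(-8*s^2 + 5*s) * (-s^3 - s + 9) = 8*s^5 - 5*s^4 + 8*s^3 - 77*s^2 + 45*s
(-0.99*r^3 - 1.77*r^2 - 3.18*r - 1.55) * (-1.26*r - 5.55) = 1.2474*r^4 + 7.7247*r^3 + 13.8303*r^2 + 19.602*r + 8.6025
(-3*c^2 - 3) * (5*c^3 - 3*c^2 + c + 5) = -15*c^5 + 9*c^4 - 18*c^3 - 6*c^2 - 3*c - 15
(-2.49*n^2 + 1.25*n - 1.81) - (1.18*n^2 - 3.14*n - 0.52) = -3.67*n^2 + 4.39*n - 1.29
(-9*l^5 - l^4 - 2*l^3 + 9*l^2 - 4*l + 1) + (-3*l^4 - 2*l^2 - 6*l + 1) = -9*l^5 - 4*l^4 - 2*l^3 + 7*l^2 - 10*l + 2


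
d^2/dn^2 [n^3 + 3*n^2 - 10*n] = 6*n + 6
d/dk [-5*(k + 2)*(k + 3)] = -10*k - 25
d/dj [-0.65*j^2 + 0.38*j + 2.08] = 0.38 - 1.3*j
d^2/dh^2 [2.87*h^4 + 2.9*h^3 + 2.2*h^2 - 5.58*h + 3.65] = 34.44*h^2 + 17.4*h + 4.4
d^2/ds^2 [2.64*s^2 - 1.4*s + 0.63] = 5.28000000000000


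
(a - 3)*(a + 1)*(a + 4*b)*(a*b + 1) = a^4*b + 4*a^3*b^2 - 2*a^3*b + a^3 - 8*a^2*b^2 + a^2*b - 2*a^2 - 12*a*b^2 - 8*a*b - 3*a - 12*b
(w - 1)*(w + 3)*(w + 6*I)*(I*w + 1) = I*w^4 - 5*w^3 + 2*I*w^3 - 10*w^2 + 3*I*w^2 + 15*w + 12*I*w - 18*I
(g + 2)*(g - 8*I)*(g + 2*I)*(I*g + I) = I*g^4 + 6*g^3 + 3*I*g^3 + 18*g^2 + 18*I*g^2 + 12*g + 48*I*g + 32*I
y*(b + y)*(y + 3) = b*y^2 + 3*b*y + y^3 + 3*y^2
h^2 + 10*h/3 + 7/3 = (h + 1)*(h + 7/3)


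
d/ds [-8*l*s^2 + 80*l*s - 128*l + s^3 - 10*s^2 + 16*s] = -16*l*s + 80*l + 3*s^2 - 20*s + 16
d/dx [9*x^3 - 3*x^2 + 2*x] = 27*x^2 - 6*x + 2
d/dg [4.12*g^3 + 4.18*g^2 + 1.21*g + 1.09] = 12.36*g^2 + 8.36*g + 1.21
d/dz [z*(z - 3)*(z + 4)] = 3*z^2 + 2*z - 12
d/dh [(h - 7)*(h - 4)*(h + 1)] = 3*h^2 - 20*h + 17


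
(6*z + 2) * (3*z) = 18*z^2 + 6*z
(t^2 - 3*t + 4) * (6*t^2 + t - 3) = 6*t^4 - 17*t^3 + 18*t^2 + 13*t - 12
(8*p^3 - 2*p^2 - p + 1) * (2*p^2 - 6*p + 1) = 16*p^5 - 52*p^4 + 18*p^3 + 6*p^2 - 7*p + 1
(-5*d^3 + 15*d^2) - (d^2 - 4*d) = -5*d^3 + 14*d^2 + 4*d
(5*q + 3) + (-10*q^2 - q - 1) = -10*q^2 + 4*q + 2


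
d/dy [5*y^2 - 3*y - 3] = 10*y - 3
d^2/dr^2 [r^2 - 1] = 2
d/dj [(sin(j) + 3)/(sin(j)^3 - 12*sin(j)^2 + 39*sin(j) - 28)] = (-2*sin(j)^3 + 3*sin(j)^2 + 72*sin(j) - 145)*cos(j)/(sin(j)^3 - 12*sin(j)^2 + 39*sin(j) - 28)^2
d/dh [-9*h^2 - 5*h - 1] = -18*h - 5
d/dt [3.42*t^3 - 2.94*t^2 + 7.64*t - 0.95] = 10.26*t^2 - 5.88*t + 7.64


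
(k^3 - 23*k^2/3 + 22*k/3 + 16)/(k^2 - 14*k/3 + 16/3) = (k^2 - 5*k - 6)/(k - 2)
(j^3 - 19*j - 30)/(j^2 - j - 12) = (j^2 - 3*j - 10)/(j - 4)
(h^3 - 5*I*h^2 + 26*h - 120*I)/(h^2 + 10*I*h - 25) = (h^2 - 10*I*h - 24)/(h + 5*I)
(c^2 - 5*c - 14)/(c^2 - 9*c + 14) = (c + 2)/(c - 2)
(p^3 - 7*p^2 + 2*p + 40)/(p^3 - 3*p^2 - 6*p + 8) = (p - 5)/(p - 1)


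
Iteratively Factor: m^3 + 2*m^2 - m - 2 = (m + 1)*(m^2 + m - 2) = (m - 1)*(m + 1)*(m + 2)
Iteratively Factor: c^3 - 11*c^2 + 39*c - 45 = (c - 5)*(c^2 - 6*c + 9) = (c - 5)*(c - 3)*(c - 3)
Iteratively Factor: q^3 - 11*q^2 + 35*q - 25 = (q - 1)*(q^2 - 10*q + 25) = (q - 5)*(q - 1)*(q - 5)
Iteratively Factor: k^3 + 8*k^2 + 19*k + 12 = (k + 3)*(k^2 + 5*k + 4) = (k + 3)*(k + 4)*(k + 1)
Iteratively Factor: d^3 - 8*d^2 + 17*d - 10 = (d - 2)*(d^2 - 6*d + 5) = (d - 5)*(d - 2)*(d - 1)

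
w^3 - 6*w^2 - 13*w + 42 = (w - 7)*(w - 2)*(w + 3)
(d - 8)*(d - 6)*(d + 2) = d^3 - 12*d^2 + 20*d + 96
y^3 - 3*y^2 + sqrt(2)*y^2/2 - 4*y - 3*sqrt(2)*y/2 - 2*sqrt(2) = (y - 4)*(y + 1)*(y + sqrt(2)/2)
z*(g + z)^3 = g^3*z + 3*g^2*z^2 + 3*g*z^3 + z^4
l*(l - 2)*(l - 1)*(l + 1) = l^4 - 2*l^3 - l^2 + 2*l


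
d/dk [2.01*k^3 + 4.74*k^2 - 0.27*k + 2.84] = 6.03*k^2 + 9.48*k - 0.27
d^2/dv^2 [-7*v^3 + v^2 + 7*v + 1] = 2 - 42*v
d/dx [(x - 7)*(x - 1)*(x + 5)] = 3*x^2 - 6*x - 33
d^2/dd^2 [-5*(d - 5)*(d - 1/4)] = -10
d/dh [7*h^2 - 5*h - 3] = 14*h - 5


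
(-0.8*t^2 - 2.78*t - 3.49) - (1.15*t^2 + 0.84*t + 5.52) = -1.95*t^2 - 3.62*t - 9.01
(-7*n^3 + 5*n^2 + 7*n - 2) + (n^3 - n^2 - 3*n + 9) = -6*n^3 + 4*n^2 + 4*n + 7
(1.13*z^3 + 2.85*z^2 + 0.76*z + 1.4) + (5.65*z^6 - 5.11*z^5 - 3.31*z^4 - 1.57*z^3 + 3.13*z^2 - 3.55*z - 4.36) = 5.65*z^6 - 5.11*z^5 - 3.31*z^4 - 0.44*z^3 + 5.98*z^2 - 2.79*z - 2.96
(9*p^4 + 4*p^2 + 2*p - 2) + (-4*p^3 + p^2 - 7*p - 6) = 9*p^4 - 4*p^3 + 5*p^2 - 5*p - 8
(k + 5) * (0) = 0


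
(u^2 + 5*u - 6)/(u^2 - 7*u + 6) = (u + 6)/(u - 6)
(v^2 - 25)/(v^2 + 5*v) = (v - 5)/v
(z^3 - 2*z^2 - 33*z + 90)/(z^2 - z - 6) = (z^2 + z - 30)/(z + 2)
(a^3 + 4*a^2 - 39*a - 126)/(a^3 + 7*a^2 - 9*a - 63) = (a - 6)/(a - 3)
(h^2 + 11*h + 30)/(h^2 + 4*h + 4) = (h^2 + 11*h + 30)/(h^2 + 4*h + 4)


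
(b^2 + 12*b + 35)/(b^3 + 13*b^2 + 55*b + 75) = (b + 7)/(b^2 + 8*b + 15)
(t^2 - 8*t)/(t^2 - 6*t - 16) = t/(t + 2)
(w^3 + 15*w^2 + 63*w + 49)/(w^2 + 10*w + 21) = (w^2 + 8*w + 7)/(w + 3)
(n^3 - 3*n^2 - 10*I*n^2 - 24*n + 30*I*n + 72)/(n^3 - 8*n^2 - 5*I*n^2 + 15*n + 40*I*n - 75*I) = (n^2 - 10*I*n - 24)/(n^2 - 5*n*(1 + I) + 25*I)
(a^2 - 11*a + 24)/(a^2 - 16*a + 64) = (a - 3)/(a - 8)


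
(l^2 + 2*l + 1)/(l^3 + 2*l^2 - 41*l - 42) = (l + 1)/(l^2 + l - 42)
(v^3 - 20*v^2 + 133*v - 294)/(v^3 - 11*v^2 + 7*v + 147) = (v - 6)/(v + 3)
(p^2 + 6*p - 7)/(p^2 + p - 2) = (p + 7)/(p + 2)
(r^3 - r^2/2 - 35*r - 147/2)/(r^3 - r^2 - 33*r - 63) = (r + 7/2)/(r + 3)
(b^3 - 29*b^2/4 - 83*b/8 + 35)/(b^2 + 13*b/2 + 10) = (b^2 - 39*b/4 + 14)/(b + 4)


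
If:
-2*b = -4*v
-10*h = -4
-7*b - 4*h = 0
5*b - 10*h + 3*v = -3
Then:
No Solution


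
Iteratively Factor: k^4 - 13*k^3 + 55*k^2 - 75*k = (k - 5)*(k^3 - 8*k^2 + 15*k) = k*(k - 5)*(k^2 - 8*k + 15) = k*(k - 5)*(k - 3)*(k - 5)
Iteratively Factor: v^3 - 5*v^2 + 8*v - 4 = (v - 1)*(v^2 - 4*v + 4) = (v - 2)*(v - 1)*(v - 2)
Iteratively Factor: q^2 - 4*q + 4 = (q - 2)*(q - 2)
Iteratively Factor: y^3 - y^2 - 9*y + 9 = (y - 3)*(y^2 + 2*y - 3) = (y - 3)*(y + 3)*(y - 1)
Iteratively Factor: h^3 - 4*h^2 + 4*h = (h)*(h^2 - 4*h + 4) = h*(h - 2)*(h - 2)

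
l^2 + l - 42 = (l - 6)*(l + 7)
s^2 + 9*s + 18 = (s + 3)*(s + 6)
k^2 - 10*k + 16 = (k - 8)*(k - 2)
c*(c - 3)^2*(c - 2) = c^4 - 8*c^3 + 21*c^2 - 18*c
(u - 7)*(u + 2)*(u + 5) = u^3 - 39*u - 70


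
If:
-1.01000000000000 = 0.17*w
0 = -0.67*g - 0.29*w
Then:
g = 2.57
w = -5.94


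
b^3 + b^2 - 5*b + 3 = (b - 1)^2*(b + 3)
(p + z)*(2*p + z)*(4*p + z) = 8*p^3 + 14*p^2*z + 7*p*z^2 + z^3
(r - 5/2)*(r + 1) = r^2 - 3*r/2 - 5/2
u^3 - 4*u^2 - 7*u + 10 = (u - 5)*(u - 1)*(u + 2)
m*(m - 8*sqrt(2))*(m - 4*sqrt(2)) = m^3 - 12*sqrt(2)*m^2 + 64*m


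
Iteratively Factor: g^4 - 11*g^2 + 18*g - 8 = (g - 2)*(g^3 + 2*g^2 - 7*g + 4) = (g - 2)*(g + 4)*(g^2 - 2*g + 1) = (g - 2)*(g - 1)*(g + 4)*(g - 1)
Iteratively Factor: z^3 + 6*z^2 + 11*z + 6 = (z + 2)*(z^2 + 4*z + 3) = (z + 2)*(z + 3)*(z + 1)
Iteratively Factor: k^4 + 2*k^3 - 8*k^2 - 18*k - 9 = (k - 3)*(k^3 + 5*k^2 + 7*k + 3) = (k - 3)*(k + 3)*(k^2 + 2*k + 1) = (k - 3)*(k + 1)*(k + 3)*(k + 1)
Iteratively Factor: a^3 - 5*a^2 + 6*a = (a)*(a^2 - 5*a + 6) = a*(a - 3)*(a - 2)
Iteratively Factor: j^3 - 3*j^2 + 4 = (j - 2)*(j^2 - j - 2) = (j - 2)^2*(j + 1)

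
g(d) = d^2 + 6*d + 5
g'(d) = 2*d + 6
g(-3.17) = -3.97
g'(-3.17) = -0.34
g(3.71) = 41.02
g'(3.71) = 13.42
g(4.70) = 55.29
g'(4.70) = 15.40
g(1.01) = 12.08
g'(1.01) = 8.02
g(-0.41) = 2.71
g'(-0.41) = 5.18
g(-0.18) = 3.95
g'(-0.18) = 5.64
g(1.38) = 15.18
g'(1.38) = 8.76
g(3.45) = 37.60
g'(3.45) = 12.90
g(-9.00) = 32.00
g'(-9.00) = -12.00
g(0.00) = 5.00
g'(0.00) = 6.00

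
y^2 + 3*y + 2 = (y + 1)*(y + 2)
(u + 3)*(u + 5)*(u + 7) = u^3 + 15*u^2 + 71*u + 105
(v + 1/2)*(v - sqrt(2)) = v^2 - sqrt(2)*v + v/2 - sqrt(2)/2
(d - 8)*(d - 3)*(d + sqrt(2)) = d^3 - 11*d^2 + sqrt(2)*d^2 - 11*sqrt(2)*d + 24*d + 24*sqrt(2)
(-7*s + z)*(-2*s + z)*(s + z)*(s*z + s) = 14*s^4*z + 14*s^4 + 5*s^3*z^2 + 5*s^3*z - 8*s^2*z^3 - 8*s^2*z^2 + s*z^4 + s*z^3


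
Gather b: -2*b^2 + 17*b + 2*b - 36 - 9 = -2*b^2 + 19*b - 45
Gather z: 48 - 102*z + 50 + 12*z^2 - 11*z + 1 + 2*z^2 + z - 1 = 14*z^2 - 112*z + 98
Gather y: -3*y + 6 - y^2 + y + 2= -y^2 - 2*y + 8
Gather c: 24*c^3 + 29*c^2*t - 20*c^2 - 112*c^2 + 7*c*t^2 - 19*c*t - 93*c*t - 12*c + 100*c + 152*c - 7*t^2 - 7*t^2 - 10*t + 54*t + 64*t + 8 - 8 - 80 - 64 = 24*c^3 + c^2*(29*t - 132) + c*(7*t^2 - 112*t + 240) - 14*t^2 + 108*t - 144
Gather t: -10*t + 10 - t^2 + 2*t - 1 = -t^2 - 8*t + 9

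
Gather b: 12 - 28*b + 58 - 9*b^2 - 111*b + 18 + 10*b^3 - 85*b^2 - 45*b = 10*b^3 - 94*b^2 - 184*b + 88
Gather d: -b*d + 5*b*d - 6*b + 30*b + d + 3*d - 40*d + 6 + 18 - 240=24*b + d*(4*b - 36) - 216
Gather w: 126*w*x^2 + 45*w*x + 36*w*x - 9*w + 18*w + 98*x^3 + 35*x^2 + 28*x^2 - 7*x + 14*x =w*(126*x^2 + 81*x + 9) + 98*x^3 + 63*x^2 + 7*x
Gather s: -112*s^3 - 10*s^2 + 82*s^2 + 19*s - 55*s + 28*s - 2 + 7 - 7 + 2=-112*s^3 + 72*s^2 - 8*s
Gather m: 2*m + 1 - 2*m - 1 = 0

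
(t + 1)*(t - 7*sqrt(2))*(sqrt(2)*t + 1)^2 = 2*t^4 - 12*sqrt(2)*t^3 + 2*t^3 - 27*t^2 - 12*sqrt(2)*t^2 - 27*t - 7*sqrt(2)*t - 7*sqrt(2)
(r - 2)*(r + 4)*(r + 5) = r^3 + 7*r^2 + 2*r - 40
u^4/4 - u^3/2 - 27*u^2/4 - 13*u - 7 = (u/2 + 1)^2*(u - 7)*(u + 1)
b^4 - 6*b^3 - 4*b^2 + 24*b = b*(b - 6)*(b - 2)*(b + 2)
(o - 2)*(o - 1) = o^2 - 3*o + 2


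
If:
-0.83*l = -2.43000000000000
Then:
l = 2.93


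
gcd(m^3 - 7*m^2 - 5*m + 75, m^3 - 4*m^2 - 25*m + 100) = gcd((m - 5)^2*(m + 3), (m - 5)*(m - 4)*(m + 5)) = m - 5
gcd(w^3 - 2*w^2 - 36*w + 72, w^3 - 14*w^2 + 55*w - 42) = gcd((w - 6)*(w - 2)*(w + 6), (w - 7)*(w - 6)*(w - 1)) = w - 6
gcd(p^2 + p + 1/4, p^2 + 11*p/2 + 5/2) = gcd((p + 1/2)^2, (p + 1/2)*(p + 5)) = p + 1/2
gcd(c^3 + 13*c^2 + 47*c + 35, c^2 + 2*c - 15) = c + 5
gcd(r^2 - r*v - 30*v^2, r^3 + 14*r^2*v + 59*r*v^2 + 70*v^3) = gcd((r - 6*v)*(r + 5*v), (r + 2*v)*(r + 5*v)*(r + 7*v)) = r + 5*v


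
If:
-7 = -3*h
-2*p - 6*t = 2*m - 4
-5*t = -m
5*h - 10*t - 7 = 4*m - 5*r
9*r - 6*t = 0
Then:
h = 7/3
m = 7/8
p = 3/5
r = 7/60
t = 7/40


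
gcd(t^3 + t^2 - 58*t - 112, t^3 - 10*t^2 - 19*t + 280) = t - 8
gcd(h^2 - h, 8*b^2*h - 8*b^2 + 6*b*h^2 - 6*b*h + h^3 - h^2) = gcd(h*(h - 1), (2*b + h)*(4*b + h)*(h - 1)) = h - 1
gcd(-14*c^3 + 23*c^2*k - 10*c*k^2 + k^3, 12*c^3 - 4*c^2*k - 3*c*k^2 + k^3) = 2*c - k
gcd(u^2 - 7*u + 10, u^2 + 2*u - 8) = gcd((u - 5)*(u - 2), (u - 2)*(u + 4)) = u - 2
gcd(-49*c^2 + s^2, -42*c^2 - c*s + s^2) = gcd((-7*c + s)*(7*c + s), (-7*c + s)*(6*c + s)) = -7*c + s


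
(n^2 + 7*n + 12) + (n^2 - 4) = 2*n^2 + 7*n + 8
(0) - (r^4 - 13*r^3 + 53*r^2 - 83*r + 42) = -r^4 + 13*r^3 - 53*r^2 + 83*r - 42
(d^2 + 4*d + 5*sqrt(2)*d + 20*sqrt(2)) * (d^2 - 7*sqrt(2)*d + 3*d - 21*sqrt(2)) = d^4 - 2*sqrt(2)*d^3 + 7*d^3 - 58*d^2 - 14*sqrt(2)*d^2 - 490*d - 24*sqrt(2)*d - 840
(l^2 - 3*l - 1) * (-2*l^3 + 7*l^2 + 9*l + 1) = -2*l^5 + 13*l^4 - 10*l^3 - 33*l^2 - 12*l - 1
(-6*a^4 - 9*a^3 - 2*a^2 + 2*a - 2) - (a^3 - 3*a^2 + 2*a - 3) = -6*a^4 - 10*a^3 + a^2 + 1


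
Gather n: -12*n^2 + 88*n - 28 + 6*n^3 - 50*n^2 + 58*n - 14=6*n^3 - 62*n^2 + 146*n - 42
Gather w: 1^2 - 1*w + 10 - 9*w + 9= 20 - 10*w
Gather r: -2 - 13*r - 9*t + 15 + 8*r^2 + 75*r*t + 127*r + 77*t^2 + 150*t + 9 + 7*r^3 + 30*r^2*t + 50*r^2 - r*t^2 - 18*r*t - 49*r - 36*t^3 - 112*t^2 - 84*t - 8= 7*r^3 + r^2*(30*t + 58) + r*(-t^2 + 57*t + 65) - 36*t^3 - 35*t^2 + 57*t + 14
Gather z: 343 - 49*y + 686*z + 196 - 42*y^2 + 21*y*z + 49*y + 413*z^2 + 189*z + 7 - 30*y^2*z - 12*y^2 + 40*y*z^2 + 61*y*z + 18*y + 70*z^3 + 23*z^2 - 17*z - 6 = -54*y^2 + 18*y + 70*z^3 + z^2*(40*y + 436) + z*(-30*y^2 + 82*y + 858) + 540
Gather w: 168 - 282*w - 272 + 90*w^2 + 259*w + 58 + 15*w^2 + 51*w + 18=105*w^2 + 28*w - 28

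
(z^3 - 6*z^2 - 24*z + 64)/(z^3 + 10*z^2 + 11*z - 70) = (z^2 - 4*z - 32)/(z^2 + 12*z + 35)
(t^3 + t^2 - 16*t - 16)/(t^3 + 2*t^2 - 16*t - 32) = (t + 1)/(t + 2)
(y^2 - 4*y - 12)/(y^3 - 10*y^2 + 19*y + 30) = (y + 2)/(y^2 - 4*y - 5)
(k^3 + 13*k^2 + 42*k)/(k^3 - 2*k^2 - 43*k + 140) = k*(k + 6)/(k^2 - 9*k + 20)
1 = 1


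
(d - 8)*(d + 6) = d^2 - 2*d - 48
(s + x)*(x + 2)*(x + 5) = s*x^2 + 7*s*x + 10*s + x^3 + 7*x^2 + 10*x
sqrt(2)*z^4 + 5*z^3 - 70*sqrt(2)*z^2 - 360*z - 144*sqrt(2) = (z - 6*sqrt(2))*(z + 2*sqrt(2))*(z + 6*sqrt(2))*(sqrt(2)*z + 1)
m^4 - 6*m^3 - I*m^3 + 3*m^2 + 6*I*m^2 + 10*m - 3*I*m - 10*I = (m - 5)*(m - 2)*(m + 1)*(m - I)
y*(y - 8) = y^2 - 8*y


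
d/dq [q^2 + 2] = 2*q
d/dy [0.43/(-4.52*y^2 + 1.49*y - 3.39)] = (3.8872*y - 0.6407)/(4.52*y^2 - 1.49*y + 3.39)^2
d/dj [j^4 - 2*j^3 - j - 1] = 4*j^3 - 6*j^2 - 1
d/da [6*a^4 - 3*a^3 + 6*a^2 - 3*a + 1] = 24*a^3 - 9*a^2 + 12*a - 3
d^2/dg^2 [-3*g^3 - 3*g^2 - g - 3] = -18*g - 6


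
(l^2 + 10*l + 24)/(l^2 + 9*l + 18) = (l + 4)/(l + 3)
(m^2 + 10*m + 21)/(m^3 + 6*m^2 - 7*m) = (m + 3)/(m*(m - 1))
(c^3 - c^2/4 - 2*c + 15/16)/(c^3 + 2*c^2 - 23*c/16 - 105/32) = 2*(2*c - 1)/(4*c + 7)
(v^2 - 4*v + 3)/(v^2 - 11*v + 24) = (v - 1)/(v - 8)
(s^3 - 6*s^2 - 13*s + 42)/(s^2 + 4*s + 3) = (s^2 - 9*s + 14)/(s + 1)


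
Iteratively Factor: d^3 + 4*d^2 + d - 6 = (d + 2)*(d^2 + 2*d - 3) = (d + 2)*(d + 3)*(d - 1)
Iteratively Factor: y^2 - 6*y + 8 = (y - 2)*(y - 4)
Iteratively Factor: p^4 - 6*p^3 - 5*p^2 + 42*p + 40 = (p - 4)*(p^3 - 2*p^2 - 13*p - 10) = (p - 5)*(p - 4)*(p^2 + 3*p + 2) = (p - 5)*(p - 4)*(p + 1)*(p + 2)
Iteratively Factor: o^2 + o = (o)*(o + 1)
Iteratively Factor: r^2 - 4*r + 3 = (r - 3)*(r - 1)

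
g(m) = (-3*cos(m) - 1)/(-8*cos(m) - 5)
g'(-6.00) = -0.01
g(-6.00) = 0.31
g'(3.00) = -0.12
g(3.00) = 0.67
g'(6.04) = 0.01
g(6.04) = 0.31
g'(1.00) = -0.07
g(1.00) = 0.28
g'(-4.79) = -0.22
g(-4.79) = 0.22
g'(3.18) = 0.03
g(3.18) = 0.67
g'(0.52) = -0.02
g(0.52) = 0.30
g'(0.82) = -0.05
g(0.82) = 0.29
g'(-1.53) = 0.25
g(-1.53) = 0.21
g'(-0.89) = 0.05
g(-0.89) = 0.29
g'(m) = 3*sin(m)/(-8*cos(m) - 5) - 8*(-3*cos(m) - 1)*sin(m)/(-8*cos(m) - 5)^2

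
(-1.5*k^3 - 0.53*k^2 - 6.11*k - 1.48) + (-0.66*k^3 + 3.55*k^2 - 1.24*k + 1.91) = -2.16*k^3 + 3.02*k^2 - 7.35*k + 0.43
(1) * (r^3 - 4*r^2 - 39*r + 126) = r^3 - 4*r^2 - 39*r + 126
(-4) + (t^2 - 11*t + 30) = t^2 - 11*t + 26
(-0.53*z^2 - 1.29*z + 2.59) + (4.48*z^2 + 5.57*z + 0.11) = 3.95*z^2 + 4.28*z + 2.7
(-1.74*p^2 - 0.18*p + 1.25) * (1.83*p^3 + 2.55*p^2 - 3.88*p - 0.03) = -3.1842*p^5 - 4.7664*p^4 + 8.5797*p^3 + 3.9381*p^2 - 4.8446*p - 0.0375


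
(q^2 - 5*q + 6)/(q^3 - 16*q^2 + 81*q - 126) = (q - 2)/(q^2 - 13*q + 42)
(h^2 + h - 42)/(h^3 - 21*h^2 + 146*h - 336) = (h + 7)/(h^2 - 15*h + 56)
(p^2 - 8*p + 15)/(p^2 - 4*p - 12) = (-p^2 + 8*p - 15)/(-p^2 + 4*p + 12)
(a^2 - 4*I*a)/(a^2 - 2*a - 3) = a*(-a + 4*I)/(-a^2 + 2*a + 3)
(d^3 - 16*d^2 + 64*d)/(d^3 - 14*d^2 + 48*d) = (d - 8)/(d - 6)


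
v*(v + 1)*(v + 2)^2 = v^4 + 5*v^3 + 8*v^2 + 4*v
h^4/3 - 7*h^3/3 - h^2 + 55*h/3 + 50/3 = (h/3 + 1/3)*(h - 5)^2*(h + 2)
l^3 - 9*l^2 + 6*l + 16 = (l - 8)*(l - 2)*(l + 1)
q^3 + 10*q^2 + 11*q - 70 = (q - 2)*(q + 5)*(q + 7)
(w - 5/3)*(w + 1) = w^2 - 2*w/3 - 5/3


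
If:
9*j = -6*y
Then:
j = -2*y/3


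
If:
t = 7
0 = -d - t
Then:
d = -7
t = 7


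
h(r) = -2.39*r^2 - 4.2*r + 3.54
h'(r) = -4.78*r - 4.2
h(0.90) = -2.18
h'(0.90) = -8.50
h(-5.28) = -40.91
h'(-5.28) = 21.04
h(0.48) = 0.97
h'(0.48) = -6.49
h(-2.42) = -0.29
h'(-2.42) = 7.37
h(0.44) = 1.23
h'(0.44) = -6.30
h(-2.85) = -3.90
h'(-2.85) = 9.42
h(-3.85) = -15.72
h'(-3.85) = 14.20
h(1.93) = -13.47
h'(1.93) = -13.43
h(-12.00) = -290.22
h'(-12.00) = 53.16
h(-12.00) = -290.22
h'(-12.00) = 53.16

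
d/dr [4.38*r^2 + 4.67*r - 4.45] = 8.76*r + 4.67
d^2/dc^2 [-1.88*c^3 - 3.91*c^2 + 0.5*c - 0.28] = -11.28*c - 7.82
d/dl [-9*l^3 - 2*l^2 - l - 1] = -27*l^2 - 4*l - 1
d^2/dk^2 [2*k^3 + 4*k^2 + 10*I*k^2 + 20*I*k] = 12*k + 8 + 20*I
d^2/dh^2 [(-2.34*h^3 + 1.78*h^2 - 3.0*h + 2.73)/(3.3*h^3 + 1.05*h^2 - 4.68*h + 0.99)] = (5.6843418860808e-14*h^7 + 54.9846*h^6 - 412.85376*h^5 + 551.06568*h^4 - 109.485972*h^3 - 63.353502*h^2 - 129.054384*h + 89.60139)/(35.937*h^9 + 34.3035*h^8 - 141.98085*h^7 - 63.796275*h^6 + 221.93676*h^5 - 19.470375*h^4 - 121.989402*h^3 + 68.137443*h^2 - 13.760604*h + 0.970299)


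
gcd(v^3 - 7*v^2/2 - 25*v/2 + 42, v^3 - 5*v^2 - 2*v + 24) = v^2 - 7*v + 12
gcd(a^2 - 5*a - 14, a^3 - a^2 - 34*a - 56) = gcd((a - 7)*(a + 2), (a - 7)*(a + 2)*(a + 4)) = a^2 - 5*a - 14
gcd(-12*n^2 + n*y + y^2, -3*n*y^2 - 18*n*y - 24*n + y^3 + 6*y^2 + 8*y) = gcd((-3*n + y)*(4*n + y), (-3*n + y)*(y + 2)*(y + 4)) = -3*n + y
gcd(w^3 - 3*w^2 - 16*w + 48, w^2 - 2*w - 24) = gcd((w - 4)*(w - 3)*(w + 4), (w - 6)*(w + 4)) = w + 4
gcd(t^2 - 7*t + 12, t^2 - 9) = t - 3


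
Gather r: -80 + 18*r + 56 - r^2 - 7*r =-r^2 + 11*r - 24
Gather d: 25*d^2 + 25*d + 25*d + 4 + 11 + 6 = 25*d^2 + 50*d + 21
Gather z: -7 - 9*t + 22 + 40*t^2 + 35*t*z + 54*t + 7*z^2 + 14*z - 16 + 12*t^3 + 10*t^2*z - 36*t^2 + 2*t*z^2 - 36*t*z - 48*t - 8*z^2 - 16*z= 12*t^3 + 4*t^2 - 3*t + z^2*(2*t - 1) + z*(10*t^2 - t - 2) - 1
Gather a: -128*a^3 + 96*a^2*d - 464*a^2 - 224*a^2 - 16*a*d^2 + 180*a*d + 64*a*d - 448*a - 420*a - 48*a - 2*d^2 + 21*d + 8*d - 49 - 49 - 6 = -128*a^3 + a^2*(96*d - 688) + a*(-16*d^2 + 244*d - 916) - 2*d^2 + 29*d - 104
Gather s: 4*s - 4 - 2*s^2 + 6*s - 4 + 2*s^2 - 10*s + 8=0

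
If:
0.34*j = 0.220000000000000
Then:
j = 0.65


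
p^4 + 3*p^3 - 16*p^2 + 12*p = p*(p - 2)*(p - 1)*(p + 6)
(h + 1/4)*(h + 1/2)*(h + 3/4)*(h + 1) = h^4 + 5*h^3/2 + 35*h^2/16 + 25*h/32 + 3/32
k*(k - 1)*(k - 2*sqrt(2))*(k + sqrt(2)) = k^4 - sqrt(2)*k^3 - k^3 - 4*k^2 + sqrt(2)*k^2 + 4*k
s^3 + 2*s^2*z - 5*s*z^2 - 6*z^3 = (s - 2*z)*(s + z)*(s + 3*z)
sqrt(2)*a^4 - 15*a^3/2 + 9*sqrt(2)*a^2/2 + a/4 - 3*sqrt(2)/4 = (a - 3*sqrt(2))*(a - sqrt(2)/2)^2*(sqrt(2)*a + 1/2)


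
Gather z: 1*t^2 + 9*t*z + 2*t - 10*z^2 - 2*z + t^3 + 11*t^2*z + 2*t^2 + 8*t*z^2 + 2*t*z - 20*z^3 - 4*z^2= t^3 + 3*t^2 + 2*t - 20*z^3 + z^2*(8*t - 14) + z*(11*t^2 + 11*t - 2)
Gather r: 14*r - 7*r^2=-7*r^2 + 14*r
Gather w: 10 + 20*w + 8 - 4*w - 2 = 16*w + 16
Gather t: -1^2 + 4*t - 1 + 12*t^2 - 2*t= 12*t^2 + 2*t - 2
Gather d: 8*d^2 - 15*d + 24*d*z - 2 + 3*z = 8*d^2 + d*(24*z - 15) + 3*z - 2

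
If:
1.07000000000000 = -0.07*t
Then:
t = -15.29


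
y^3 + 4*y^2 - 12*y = y*(y - 2)*(y + 6)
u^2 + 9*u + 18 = (u + 3)*(u + 6)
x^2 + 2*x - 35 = (x - 5)*(x + 7)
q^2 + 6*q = q*(q + 6)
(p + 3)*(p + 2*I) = p^2 + 3*p + 2*I*p + 6*I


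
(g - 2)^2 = g^2 - 4*g + 4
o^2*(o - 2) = o^3 - 2*o^2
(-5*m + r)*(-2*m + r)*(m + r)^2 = 10*m^4 + 13*m^3*r - 3*m^2*r^2 - 5*m*r^3 + r^4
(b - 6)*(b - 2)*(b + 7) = b^3 - b^2 - 44*b + 84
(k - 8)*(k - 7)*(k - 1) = k^3 - 16*k^2 + 71*k - 56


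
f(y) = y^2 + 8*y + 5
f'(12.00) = 32.00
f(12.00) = 245.00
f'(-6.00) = -4.00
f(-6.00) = -7.00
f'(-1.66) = 4.68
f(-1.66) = -5.52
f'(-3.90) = 0.20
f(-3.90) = -10.99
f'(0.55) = 9.10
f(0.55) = 9.70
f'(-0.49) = 7.02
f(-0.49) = 1.32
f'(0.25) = 8.50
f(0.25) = 7.06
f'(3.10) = 14.20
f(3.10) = 39.41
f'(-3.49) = 1.02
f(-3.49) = -10.74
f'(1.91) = 11.82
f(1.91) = 23.93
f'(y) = 2*y + 8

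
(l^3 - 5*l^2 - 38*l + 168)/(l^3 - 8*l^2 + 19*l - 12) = (l^2 - l - 42)/(l^2 - 4*l + 3)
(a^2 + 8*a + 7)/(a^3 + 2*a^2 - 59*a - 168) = (a + 1)/(a^2 - 5*a - 24)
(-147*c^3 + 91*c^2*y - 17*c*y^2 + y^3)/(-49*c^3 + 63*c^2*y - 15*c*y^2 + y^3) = (-3*c + y)/(-c + y)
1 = 1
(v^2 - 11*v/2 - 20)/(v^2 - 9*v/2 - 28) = (2*v + 5)/(2*v + 7)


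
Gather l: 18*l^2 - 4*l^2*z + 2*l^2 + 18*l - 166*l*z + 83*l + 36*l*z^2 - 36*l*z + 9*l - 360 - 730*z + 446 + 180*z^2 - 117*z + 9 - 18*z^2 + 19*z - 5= l^2*(20 - 4*z) + l*(36*z^2 - 202*z + 110) + 162*z^2 - 828*z + 90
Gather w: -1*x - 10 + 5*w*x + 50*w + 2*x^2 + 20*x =w*(5*x + 50) + 2*x^2 + 19*x - 10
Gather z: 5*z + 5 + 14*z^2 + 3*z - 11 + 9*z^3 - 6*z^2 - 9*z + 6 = 9*z^3 + 8*z^2 - z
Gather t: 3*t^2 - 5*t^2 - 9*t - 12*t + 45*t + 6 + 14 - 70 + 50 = -2*t^2 + 24*t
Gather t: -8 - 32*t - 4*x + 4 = -32*t - 4*x - 4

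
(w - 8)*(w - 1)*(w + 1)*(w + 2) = w^4 - 6*w^3 - 17*w^2 + 6*w + 16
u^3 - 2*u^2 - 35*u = u*(u - 7)*(u + 5)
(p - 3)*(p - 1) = p^2 - 4*p + 3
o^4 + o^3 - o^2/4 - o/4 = o*(o - 1/2)*(o + 1/2)*(o + 1)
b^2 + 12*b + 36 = (b + 6)^2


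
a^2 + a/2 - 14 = (a - 7/2)*(a + 4)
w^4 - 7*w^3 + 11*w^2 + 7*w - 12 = (w - 4)*(w - 3)*(w - 1)*(w + 1)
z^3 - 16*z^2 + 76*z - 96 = (z - 8)*(z - 6)*(z - 2)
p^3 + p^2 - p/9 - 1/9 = (p - 1/3)*(p + 1/3)*(p + 1)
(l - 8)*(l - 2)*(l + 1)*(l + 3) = l^4 - 6*l^3 - 21*l^2 + 34*l + 48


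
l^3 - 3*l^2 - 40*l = l*(l - 8)*(l + 5)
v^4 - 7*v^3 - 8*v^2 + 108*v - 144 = (v - 6)*(v - 3)*(v - 2)*(v + 4)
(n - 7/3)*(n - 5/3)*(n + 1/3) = n^3 - 11*n^2/3 + 23*n/9 + 35/27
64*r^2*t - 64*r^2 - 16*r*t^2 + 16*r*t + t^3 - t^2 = (-8*r + t)^2*(t - 1)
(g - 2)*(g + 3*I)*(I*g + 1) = I*g^3 - 2*g^2 - 2*I*g^2 + 4*g + 3*I*g - 6*I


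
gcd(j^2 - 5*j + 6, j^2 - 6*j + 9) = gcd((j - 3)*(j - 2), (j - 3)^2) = j - 3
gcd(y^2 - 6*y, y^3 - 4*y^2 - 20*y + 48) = y - 6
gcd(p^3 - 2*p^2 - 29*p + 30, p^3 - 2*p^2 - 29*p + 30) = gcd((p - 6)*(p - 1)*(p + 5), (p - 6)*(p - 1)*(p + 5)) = p^3 - 2*p^2 - 29*p + 30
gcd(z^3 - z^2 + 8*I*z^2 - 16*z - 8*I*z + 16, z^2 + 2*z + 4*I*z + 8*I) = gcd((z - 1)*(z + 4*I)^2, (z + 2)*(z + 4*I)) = z + 4*I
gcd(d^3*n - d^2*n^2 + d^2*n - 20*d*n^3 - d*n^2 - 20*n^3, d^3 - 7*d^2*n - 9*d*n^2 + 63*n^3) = 1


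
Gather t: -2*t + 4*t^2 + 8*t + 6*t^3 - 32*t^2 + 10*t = 6*t^3 - 28*t^2 + 16*t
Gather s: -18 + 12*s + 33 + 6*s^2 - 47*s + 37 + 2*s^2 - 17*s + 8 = 8*s^2 - 52*s + 60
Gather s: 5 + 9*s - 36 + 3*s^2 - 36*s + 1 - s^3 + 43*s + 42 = -s^3 + 3*s^2 + 16*s + 12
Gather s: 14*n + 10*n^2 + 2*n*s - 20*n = 10*n^2 + 2*n*s - 6*n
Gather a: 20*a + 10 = 20*a + 10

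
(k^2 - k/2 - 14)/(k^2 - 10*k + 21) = (k^2 - k/2 - 14)/(k^2 - 10*k + 21)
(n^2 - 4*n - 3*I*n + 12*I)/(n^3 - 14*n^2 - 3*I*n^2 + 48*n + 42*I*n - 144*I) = (n - 4)/(n^2 - 14*n + 48)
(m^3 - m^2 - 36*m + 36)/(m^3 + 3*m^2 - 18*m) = (m^2 - 7*m + 6)/(m*(m - 3))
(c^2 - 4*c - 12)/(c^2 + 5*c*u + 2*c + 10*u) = (c - 6)/(c + 5*u)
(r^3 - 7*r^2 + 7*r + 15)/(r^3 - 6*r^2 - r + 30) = (r + 1)/(r + 2)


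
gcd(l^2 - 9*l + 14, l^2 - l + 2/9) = 1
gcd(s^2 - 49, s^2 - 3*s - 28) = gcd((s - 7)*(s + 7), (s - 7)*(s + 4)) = s - 7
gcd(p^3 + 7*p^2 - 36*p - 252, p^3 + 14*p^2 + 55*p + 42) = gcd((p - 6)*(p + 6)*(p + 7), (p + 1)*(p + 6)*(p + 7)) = p^2 + 13*p + 42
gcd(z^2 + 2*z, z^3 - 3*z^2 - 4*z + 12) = z + 2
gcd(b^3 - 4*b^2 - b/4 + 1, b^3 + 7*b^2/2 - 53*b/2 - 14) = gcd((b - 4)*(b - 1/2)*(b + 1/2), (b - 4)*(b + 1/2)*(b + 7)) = b^2 - 7*b/2 - 2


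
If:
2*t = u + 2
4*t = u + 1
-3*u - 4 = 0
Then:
No Solution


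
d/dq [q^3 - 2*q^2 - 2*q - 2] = 3*q^2 - 4*q - 2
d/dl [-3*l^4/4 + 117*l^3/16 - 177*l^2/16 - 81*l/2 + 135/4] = -3*l^3 + 351*l^2/16 - 177*l/8 - 81/2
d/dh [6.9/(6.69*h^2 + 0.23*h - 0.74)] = (-92.322*h - 1.587)/(6.69*h^2 + 0.23*h - 0.74)^2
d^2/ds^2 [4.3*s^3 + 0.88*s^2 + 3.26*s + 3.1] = 25.8*s + 1.76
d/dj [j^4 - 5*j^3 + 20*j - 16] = 4*j^3 - 15*j^2 + 20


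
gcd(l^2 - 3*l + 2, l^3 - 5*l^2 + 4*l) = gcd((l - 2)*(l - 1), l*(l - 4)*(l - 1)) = l - 1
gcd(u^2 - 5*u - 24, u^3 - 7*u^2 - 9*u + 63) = u + 3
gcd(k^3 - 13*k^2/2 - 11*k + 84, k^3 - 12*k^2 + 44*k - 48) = k^2 - 10*k + 24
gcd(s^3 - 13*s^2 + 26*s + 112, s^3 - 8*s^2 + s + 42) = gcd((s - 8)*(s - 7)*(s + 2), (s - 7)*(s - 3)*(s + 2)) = s^2 - 5*s - 14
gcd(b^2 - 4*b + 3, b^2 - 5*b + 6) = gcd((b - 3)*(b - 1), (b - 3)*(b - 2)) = b - 3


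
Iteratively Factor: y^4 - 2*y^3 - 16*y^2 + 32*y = (y + 4)*(y^3 - 6*y^2 + 8*y) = y*(y + 4)*(y^2 - 6*y + 8) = y*(y - 4)*(y + 4)*(y - 2)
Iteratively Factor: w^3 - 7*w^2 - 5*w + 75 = (w - 5)*(w^2 - 2*w - 15) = (w - 5)*(w + 3)*(w - 5)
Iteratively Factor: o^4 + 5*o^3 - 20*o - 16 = (o + 2)*(o^3 + 3*o^2 - 6*o - 8) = (o - 2)*(o + 2)*(o^2 + 5*o + 4) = (o - 2)*(o + 2)*(o + 4)*(o + 1)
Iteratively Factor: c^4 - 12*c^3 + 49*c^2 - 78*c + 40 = (c - 5)*(c^3 - 7*c^2 + 14*c - 8) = (c - 5)*(c - 2)*(c^2 - 5*c + 4) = (c - 5)*(c - 4)*(c - 2)*(c - 1)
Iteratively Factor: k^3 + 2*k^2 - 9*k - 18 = (k - 3)*(k^2 + 5*k + 6) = (k - 3)*(k + 3)*(k + 2)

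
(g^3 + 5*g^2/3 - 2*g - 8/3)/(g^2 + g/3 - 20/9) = 3*(g^2 + 3*g + 2)/(3*g + 5)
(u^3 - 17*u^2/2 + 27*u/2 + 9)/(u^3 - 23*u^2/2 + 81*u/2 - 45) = (2*u + 1)/(2*u - 5)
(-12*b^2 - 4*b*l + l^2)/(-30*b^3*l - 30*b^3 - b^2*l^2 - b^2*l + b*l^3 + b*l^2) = (2*b + l)/(b*(5*b*l + 5*b + l^2 + l))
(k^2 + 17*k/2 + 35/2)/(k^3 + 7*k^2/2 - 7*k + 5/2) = (2*k + 7)/(2*k^2 - 3*k + 1)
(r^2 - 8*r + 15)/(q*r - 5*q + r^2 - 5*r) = (r - 3)/(q + r)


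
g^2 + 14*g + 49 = (g + 7)^2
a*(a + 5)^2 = a^3 + 10*a^2 + 25*a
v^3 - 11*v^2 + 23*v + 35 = (v - 7)*(v - 5)*(v + 1)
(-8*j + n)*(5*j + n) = -40*j^2 - 3*j*n + n^2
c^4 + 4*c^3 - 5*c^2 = c^2*(c - 1)*(c + 5)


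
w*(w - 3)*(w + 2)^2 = w^4 + w^3 - 8*w^2 - 12*w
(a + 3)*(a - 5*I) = a^2 + 3*a - 5*I*a - 15*I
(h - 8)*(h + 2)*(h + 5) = h^3 - h^2 - 46*h - 80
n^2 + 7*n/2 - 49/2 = (n - 7/2)*(n + 7)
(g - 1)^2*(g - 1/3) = g^3 - 7*g^2/3 + 5*g/3 - 1/3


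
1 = 1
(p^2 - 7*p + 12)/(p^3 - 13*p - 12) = (p - 3)/(p^2 + 4*p + 3)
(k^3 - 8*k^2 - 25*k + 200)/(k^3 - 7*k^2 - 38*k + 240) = (k + 5)/(k + 6)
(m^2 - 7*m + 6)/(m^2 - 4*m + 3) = (m - 6)/(m - 3)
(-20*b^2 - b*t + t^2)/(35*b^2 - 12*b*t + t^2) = (4*b + t)/(-7*b + t)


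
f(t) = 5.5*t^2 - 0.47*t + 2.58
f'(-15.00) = -165.47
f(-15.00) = 1247.13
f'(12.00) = 131.53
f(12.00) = 788.94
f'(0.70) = 7.23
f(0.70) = 4.95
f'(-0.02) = -0.69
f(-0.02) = 2.59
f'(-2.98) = -33.25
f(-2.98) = 52.82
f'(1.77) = 19.00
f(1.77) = 18.98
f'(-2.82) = -31.49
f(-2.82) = 47.64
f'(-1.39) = -15.76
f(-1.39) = 13.86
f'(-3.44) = -38.31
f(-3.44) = 69.28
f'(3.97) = 43.20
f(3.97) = 87.40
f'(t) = 11.0*t - 0.47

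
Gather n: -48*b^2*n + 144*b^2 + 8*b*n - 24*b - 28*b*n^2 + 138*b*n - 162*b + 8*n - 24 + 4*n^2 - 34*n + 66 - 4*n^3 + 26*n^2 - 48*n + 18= 144*b^2 - 186*b - 4*n^3 + n^2*(30 - 28*b) + n*(-48*b^2 + 146*b - 74) + 60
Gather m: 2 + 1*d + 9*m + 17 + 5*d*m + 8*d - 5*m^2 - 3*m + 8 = 9*d - 5*m^2 + m*(5*d + 6) + 27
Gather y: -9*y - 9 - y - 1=-10*y - 10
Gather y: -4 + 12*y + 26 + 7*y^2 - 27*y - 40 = 7*y^2 - 15*y - 18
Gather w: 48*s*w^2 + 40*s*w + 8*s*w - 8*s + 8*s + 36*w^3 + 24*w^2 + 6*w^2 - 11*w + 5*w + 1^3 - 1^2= 36*w^3 + w^2*(48*s + 30) + w*(48*s - 6)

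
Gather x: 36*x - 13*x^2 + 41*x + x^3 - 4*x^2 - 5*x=x^3 - 17*x^2 + 72*x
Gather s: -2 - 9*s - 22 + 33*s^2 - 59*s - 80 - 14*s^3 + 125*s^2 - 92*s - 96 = -14*s^3 + 158*s^2 - 160*s - 200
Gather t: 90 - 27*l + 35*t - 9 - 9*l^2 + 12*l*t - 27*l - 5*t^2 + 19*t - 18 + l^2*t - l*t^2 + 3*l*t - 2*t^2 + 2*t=-9*l^2 - 54*l + t^2*(-l - 7) + t*(l^2 + 15*l + 56) + 63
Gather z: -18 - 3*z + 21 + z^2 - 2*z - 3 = z^2 - 5*z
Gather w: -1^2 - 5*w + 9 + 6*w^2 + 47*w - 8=6*w^2 + 42*w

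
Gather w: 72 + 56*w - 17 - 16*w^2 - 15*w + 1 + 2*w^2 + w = -14*w^2 + 42*w + 56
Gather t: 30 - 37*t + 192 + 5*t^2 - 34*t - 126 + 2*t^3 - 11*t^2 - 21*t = 2*t^3 - 6*t^2 - 92*t + 96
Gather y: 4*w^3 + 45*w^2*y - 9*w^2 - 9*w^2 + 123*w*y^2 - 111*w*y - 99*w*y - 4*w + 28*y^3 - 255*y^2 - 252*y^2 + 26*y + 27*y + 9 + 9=4*w^3 - 18*w^2 - 4*w + 28*y^3 + y^2*(123*w - 507) + y*(45*w^2 - 210*w + 53) + 18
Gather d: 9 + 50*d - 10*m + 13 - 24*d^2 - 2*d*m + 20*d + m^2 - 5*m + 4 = -24*d^2 + d*(70 - 2*m) + m^2 - 15*m + 26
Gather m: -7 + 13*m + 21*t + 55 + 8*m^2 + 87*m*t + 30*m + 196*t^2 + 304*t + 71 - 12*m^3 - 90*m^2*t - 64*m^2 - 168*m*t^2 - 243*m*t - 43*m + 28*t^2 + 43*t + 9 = -12*m^3 + m^2*(-90*t - 56) + m*(-168*t^2 - 156*t) + 224*t^2 + 368*t + 128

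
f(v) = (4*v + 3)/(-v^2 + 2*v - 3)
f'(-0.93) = -0.61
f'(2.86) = 1.07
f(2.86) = -2.64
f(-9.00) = 0.32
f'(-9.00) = 0.02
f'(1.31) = -0.75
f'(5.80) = 0.24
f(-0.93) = 0.13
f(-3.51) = 0.49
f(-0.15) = -0.72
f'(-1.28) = -0.37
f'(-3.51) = 0.02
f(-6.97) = 0.38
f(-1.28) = 0.29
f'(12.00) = 0.04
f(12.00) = -0.41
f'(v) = (2*v - 2)*(4*v + 3)/(-v^2 + 2*v - 3)^2 + 4/(-v^2 + 2*v - 3) = 2*(2*v^2 + 3*v - 9)/(v^4 - 4*v^3 + 10*v^2 - 12*v + 9)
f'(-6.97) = 0.03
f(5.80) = -1.05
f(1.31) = -3.93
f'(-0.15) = -1.70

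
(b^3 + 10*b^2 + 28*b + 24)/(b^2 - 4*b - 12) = (b^2 + 8*b + 12)/(b - 6)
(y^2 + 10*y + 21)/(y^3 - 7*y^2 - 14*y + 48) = (y + 7)/(y^2 - 10*y + 16)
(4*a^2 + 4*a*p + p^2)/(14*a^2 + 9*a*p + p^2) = (2*a + p)/(7*a + p)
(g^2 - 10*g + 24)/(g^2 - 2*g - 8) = (g - 6)/(g + 2)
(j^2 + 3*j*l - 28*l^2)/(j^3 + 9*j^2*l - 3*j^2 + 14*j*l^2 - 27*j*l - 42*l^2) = (j - 4*l)/(j^2 + 2*j*l - 3*j - 6*l)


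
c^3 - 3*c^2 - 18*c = c*(c - 6)*(c + 3)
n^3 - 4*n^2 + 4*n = n*(n - 2)^2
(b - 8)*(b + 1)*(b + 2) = b^3 - 5*b^2 - 22*b - 16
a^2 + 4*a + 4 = (a + 2)^2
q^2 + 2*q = q*(q + 2)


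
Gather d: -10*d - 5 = -10*d - 5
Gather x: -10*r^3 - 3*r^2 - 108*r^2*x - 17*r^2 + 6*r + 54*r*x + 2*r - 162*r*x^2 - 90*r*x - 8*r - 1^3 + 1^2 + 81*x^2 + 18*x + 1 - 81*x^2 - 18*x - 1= -10*r^3 - 20*r^2 - 162*r*x^2 + x*(-108*r^2 - 36*r)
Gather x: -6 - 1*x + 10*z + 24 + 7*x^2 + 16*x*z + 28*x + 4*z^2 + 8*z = 7*x^2 + x*(16*z + 27) + 4*z^2 + 18*z + 18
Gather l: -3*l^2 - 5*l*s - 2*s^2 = -3*l^2 - 5*l*s - 2*s^2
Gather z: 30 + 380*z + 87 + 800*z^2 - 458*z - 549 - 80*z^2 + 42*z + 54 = 720*z^2 - 36*z - 378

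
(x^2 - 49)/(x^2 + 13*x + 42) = (x - 7)/(x + 6)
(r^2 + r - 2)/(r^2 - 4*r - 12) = (r - 1)/(r - 6)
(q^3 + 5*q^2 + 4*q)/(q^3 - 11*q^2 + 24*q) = (q^2 + 5*q + 4)/(q^2 - 11*q + 24)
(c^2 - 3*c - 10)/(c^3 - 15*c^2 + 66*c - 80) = (c + 2)/(c^2 - 10*c + 16)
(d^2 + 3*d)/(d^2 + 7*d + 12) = d/(d + 4)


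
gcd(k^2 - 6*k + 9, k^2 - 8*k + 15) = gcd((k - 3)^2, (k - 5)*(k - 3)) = k - 3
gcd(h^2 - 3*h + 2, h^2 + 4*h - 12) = h - 2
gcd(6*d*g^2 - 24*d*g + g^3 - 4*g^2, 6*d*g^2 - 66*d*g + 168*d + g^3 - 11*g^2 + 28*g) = 6*d*g - 24*d + g^2 - 4*g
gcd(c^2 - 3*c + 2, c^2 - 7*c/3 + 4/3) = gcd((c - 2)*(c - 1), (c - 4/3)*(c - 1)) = c - 1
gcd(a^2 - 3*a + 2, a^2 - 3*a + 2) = a^2 - 3*a + 2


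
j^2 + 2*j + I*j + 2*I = (j + 2)*(j + I)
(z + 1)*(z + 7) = z^2 + 8*z + 7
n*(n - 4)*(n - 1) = n^3 - 5*n^2 + 4*n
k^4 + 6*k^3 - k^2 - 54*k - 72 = (k - 3)*(k + 2)*(k + 3)*(k + 4)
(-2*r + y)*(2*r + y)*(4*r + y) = -16*r^3 - 4*r^2*y + 4*r*y^2 + y^3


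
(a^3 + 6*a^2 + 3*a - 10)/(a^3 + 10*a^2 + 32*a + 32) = (a^2 + 4*a - 5)/(a^2 + 8*a + 16)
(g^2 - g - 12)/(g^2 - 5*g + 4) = (g + 3)/(g - 1)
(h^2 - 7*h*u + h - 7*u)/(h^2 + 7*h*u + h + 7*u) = (h - 7*u)/(h + 7*u)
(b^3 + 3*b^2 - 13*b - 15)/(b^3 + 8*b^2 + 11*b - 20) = (b^2 - 2*b - 3)/(b^2 + 3*b - 4)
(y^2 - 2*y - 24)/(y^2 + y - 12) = (y - 6)/(y - 3)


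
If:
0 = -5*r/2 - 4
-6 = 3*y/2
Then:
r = -8/5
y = -4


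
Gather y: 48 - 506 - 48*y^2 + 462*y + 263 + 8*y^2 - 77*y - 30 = -40*y^2 + 385*y - 225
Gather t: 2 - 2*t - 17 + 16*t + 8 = 14*t - 7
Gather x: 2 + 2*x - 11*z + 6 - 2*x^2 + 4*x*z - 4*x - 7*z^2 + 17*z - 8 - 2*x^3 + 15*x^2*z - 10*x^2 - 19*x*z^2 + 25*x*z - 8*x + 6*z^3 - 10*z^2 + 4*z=-2*x^3 + x^2*(15*z - 12) + x*(-19*z^2 + 29*z - 10) + 6*z^3 - 17*z^2 + 10*z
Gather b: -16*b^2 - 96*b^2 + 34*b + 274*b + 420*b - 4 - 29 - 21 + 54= -112*b^2 + 728*b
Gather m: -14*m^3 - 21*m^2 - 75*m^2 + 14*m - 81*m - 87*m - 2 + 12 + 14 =-14*m^3 - 96*m^2 - 154*m + 24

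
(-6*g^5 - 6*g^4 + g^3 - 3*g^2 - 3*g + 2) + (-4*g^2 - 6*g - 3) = -6*g^5 - 6*g^4 + g^3 - 7*g^2 - 9*g - 1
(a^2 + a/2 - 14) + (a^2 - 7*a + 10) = 2*a^2 - 13*a/2 - 4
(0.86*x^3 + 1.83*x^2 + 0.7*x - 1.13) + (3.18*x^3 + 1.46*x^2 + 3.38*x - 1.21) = 4.04*x^3 + 3.29*x^2 + 4.08*x - 2.34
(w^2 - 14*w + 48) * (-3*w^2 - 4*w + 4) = -3*w^4 + 38*w^3 - 84*w^2 - 248*w + 192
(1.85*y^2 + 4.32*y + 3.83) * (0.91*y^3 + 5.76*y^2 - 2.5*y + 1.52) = 1.6835*y^5 + 14.5872*y^4 + 23.7435*y^3 + 14.0728*y^2 - 3.0086*y + 5.8216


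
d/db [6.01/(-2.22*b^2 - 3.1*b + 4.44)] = (26.6844*b + 18.631)/(2.22*b^2 + 3.1*b - 4.44)^2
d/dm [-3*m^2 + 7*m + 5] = 7 - 6*m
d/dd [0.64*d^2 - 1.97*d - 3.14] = 1.28*d - 1.97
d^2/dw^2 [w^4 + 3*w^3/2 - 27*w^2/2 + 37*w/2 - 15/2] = 12*w^2 + 9*w - 27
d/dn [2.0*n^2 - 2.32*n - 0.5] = 4.0*n - 2.32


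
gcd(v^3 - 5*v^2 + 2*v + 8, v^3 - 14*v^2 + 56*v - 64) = v^2 - 6*v + 8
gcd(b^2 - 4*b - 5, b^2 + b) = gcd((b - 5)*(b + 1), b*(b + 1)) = b + 1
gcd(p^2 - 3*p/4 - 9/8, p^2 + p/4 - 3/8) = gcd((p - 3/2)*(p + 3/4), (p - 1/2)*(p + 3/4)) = p + 3/4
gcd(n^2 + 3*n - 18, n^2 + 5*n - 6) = n + 6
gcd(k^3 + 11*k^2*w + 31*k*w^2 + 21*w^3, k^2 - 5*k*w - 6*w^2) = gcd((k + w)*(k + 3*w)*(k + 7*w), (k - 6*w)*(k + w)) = k + w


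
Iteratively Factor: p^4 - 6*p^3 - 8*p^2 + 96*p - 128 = (p + 4)*(p^3 - 10*p^2 + 32*p - 32) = (p - 4)*(p + 4)*(p^2 - 6*p + 8) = (p - 4)^2*(p + 4)*(p - 2)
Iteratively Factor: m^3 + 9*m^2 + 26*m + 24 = (m + 4)*(m^2 + 5*m + 6) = (m + 3)*(m + 4)*(m + 2)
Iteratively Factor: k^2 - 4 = (k - 2)*(k + 2)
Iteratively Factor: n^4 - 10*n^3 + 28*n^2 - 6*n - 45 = (n - 3)*(n^3 - 7*n^2 + 7*n + 15) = (n - 3)*(n + 1)*(n^2 - 8*n + 15) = (n - 5)*(n - 3)*(n + 1)*(n - 3)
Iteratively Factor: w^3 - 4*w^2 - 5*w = (w - 5)*(w^2 + w) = w*(w - 5)*(w + 1)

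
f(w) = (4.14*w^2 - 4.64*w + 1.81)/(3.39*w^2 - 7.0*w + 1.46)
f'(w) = (7.0 - 6.78*w)*(4.14*w^2 - 4.64*w + 1.81)/(3.39*w^2 - 7.0*w + 1.46)^2 + (8.28*w - 4.64)/(3.39*w^2 - 7.0*w + 1.46) = (-13.2504*w^2 - 0.183*w + 5.8956)/(11.4921*w^4 - 47.46*w^3 + 58.8988*w^2 - 20.44*w + 2.1316)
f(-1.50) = 0.92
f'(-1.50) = -0.06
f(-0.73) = 0.88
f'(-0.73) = -0.01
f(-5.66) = 1.07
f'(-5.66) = -0.02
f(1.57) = -4.03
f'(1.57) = -19.63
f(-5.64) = 1.07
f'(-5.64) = -0.02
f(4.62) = 1.66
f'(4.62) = -0.16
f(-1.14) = 0.90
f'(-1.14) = -0.06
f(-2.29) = 0.97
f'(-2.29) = -0.05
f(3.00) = 2.29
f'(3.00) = -0.95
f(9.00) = 1.39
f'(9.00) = -0.02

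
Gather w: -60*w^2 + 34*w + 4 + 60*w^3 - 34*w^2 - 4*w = 60*w^3 - 94*w^2 + 30*w + 4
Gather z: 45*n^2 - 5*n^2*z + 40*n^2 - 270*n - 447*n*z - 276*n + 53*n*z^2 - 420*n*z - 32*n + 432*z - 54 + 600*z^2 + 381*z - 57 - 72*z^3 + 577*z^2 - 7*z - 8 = 85*n^2 - 578*n - 72*z^3 + z^2*(53*n + 1177) + z*(-5*n^2 - 867*n + 806) - 119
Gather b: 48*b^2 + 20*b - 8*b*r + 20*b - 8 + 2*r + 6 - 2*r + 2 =48*b^2 + b*(40 - 8*r)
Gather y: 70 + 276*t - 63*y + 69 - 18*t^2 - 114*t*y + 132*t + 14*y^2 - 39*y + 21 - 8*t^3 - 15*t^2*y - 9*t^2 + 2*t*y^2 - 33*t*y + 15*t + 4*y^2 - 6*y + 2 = -8*t^3 - 27*t^2 + 423*t + y^2*(2*t + 18) + y*(-15*t^2 - 147*t - 108) + 162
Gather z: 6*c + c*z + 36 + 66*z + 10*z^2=6*c + 10*z^2 + z*(c + 66) + 36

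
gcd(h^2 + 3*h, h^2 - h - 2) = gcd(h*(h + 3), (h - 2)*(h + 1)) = 1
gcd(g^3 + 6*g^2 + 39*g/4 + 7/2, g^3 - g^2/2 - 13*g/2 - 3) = g^2 + 5*g/2 + 1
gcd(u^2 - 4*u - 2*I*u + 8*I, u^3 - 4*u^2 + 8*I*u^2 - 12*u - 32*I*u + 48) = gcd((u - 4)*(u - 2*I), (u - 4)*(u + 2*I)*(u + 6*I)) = u - 4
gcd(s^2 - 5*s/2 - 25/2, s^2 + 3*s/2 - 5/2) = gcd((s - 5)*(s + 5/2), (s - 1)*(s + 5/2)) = s + 5/2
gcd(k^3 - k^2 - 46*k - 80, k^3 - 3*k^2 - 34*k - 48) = k^2 - 6*k - 16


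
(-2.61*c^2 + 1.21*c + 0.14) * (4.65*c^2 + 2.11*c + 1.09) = -12.1365*c^4 + 0.119400000000001*c^3 + 0.3592*c^2 + 1.6143*c + 0.1526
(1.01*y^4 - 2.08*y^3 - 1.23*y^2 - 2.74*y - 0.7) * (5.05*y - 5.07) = 5.1005*y^5 - 15.6247*y^4 + 4.3341*y^3 - 7.6009*y^2 + 10.3568*y + 3.549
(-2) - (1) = -3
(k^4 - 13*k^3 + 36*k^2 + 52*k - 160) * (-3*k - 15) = -3*k^5 + 24*k^4 + 87*k^3 - 696*k^2 - 300*k + 2400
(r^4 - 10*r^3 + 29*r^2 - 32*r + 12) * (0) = 0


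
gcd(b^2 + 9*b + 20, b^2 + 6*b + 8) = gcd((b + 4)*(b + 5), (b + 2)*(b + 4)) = b + 4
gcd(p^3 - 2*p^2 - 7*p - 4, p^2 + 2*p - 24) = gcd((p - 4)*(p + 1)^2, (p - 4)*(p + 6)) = p - 4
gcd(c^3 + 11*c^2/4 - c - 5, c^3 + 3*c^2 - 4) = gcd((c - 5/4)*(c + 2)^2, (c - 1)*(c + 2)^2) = c^2 + 4*c + 4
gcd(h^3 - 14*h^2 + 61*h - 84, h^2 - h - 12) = h - 4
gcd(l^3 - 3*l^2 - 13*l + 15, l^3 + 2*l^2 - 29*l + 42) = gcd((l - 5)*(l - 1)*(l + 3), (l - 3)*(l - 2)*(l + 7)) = 1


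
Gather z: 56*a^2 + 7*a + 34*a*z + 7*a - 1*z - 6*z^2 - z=56*a^2 + 14*a - 6*z^2 + z*(34*a - 2)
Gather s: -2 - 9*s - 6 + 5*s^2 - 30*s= 5*s^2 - 39*s - 8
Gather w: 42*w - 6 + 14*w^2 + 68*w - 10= 14*w^2 + 110*w - 16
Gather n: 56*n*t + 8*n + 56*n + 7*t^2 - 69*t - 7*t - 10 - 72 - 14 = n*(56*t + 64) + 7*t^2 - 76*t - 96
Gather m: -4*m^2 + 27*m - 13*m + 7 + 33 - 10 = -4*m^2 + 14*m + 30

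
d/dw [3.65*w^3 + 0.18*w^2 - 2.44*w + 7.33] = 10.95*w^2 + 0.36*w - 2.44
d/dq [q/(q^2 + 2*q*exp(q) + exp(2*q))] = (-2*q*exp(q) - q + exp(q))/(q^3 + 3*q^2*exp(q) + 3*q*exp(2*q) + exp(3*q))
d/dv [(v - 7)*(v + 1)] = 2*v - 6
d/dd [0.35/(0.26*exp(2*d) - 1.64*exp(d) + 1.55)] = (0.574 - 0.182*exp(d))*exp(d)/(0.26*exp(2*d) - 1.64*exp(d) + 1.55)^2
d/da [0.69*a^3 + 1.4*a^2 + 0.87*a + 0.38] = 2.07*a^2 + 2.8*a + 0.87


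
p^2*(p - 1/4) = p^3 - p^2/4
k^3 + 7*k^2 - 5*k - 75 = (k - 3)*(k + 5)^2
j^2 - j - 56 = (j - 8)*(j + 7)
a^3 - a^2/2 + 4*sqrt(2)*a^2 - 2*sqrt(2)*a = a*(a - 1/2)*(a + 4*sqrt(2))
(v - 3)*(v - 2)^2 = v^3 - 7*v^2 + 16*v - 12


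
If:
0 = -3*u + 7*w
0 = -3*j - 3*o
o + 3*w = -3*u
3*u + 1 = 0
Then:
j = -10/7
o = 10/7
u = -1/3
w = -1/7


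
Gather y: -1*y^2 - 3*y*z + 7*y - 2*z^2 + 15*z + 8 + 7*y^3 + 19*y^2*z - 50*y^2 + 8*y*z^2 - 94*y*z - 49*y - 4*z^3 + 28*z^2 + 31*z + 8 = 7*y^3 + y^2*(19*z - 51) + y*(8*z^2 - 97*z - 42) - 4*z^3 + 26*z^2 + 46*z + 16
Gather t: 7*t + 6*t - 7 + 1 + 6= 13*t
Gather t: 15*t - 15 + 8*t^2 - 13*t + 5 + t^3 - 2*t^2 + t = t^3 + 6*t^2 + 3*t - 10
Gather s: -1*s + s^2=s^2 - s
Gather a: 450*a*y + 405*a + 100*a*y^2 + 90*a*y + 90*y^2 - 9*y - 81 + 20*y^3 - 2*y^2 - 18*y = a*(100*y^2 + 540*y + 405) + 20*y^3 + 88*y^2 - 27*y - 81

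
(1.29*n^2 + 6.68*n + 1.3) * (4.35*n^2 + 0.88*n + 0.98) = 5.6115*n^4 + 30.1932*n^3 + 12.7976*n^2 + 7.6904*n + 1.274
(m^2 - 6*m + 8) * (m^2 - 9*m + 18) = m^4 - 15*m^3 + 80*m^2 - 180*m + 144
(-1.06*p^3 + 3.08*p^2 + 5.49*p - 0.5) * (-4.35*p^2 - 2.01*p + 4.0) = 4.611*p^5 - 11.2674*p^4 - 34.3123*p^3 + 3.4601*p^2 + 22.965*p - 2.0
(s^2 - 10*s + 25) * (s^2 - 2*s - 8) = s^4 - 12*s^3 + 37*s^2 + 30*s - 200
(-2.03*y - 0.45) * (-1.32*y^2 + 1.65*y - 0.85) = 2.6796*y^3 - 2.7555*y^2 + 0.983*y + 0.3825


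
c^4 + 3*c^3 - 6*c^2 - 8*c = c*(c - 2)*(c + 1)*(c + 4)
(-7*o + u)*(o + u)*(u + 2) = -7*o^2*u - 14*o^2 - 6*o*u^2 - 12*o*u + u^3 + 2*u^2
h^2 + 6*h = h*(h + 6)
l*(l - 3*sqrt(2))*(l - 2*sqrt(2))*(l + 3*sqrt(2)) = l^4 - 2*sqrt(2)*l^3 - 18*l^2 + 36*sqrt(2)*l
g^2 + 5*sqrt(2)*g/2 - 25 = (g - 5*sqrt(2)/2)*(g + 5*sqrt(2))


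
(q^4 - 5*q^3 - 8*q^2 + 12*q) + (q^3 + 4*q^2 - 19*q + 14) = q^4 - 4*q^3 - 4*q^2 - 7*q + 14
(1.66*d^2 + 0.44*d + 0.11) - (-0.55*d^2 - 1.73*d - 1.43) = 2.21*d^2 + 2.17*d + 1.54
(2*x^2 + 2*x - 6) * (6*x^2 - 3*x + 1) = 12*x^4 + 6*x^3 - 40*x^2 + 20*x - 6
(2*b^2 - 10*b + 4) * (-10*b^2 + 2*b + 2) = -20*b^4 + 104*b^3 - 56*b^2 - 12*b + 8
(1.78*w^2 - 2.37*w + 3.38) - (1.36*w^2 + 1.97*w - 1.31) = 0.42*w^2 - 4.34*w + 4.69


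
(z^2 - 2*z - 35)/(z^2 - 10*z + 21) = (z + 5)/(z - 3)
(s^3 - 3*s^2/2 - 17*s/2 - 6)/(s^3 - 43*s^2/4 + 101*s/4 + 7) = 2*(2*s^2 + 5*s + 3)/(4*s^2 - 27*s - 7)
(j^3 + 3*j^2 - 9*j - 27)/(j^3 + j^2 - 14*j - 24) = (j^2 - 9)/(j^2 - 2*j - 8)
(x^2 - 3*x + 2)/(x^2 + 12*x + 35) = (x^2 - 3*x + 2)/(x^2 + 12*x + 35)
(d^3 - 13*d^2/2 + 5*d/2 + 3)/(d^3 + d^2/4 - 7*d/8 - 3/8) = 4*(d - 6)/(4*d + 3)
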